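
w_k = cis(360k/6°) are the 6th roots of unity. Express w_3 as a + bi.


Angle = 360*3/6 = 180°
a = cos(180°) = -1.0000
b = sin(180°) = 0

-1.0000 + 0i


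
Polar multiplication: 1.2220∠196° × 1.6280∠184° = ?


r = 1.2220 * 1.6280 = 1.9894
theta = 196° + 184° = 380° = 20° (mod 360)

1.9894 cis(20°)


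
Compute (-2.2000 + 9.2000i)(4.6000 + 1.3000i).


Real = -2.2*4.6 - 9.2*1.3 = -10.12 - 11.96 = -22.08
Imag = -2.2*1.3 + 4.6*9.2 = -2.86 + 42.32 = 39.46

-22.0800 + 39.4600i


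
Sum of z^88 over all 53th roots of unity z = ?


The roots are w_k = w^k with w = e^(2*pi*i/53), and (w^k)^88 = (w^88)^k.
So S = 1 + u + u^2 + ... + u^(52) with u = w^88.
88 = 1*53 + 35, so 88 is not a multiple of 53: u = (w^53)^1 * w^35 = w^35 ≠ 1 (w is a primitive 53th root), while u^53 = (w^53)^88 = 1.
Geometric series: S = (1 - u^53)/(1 - u) = (1 - 1)/(1 - u) = 0

S = 0


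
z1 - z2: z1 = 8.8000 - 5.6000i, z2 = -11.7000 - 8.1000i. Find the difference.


Real: 8.8 + 11.7 = 20.5
Imag: -5.6 + 8.1 = 2.5

20.5000 + 2.5000i


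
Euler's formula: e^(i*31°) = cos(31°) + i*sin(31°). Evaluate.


cos(31°) = 0.8572
sin(31°) = 0.5150

e^(i*31°) = 0.8572 + 0.5150i


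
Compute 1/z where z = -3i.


|z|^2 = 0+9 = 9
1/z = (0 + 3i)/9

1/z = 0 + 0.3333i


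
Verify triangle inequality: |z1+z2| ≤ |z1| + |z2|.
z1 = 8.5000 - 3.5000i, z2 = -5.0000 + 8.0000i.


|z1| = sqrt(8.5^2 + (-3.5)^2) = sqrt(84.5) = 9.1924
|z2| = sqrt((-5)^2 + 8^2) = sqrt(89) = 9.4340
z1+z2 = 3.5000 + 4.5000i
|z1+z2| = sqrt(32.5) = 5.7009
|z1|+|z2| = 9.1924 + 9.4340 = 18.6264

|z1+z2| = 5.7009 ≤ |z1|+|z2| = 18.6264 (verified)


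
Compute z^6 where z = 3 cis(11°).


r^6 = 3^6 = 729
n*theta = 6*11° = 66° = 66° (mod 360)
a = 729*cos(66°) = 296.5110
b = 729*sin(66°) = 665.9746

729 cis(66°) = 296.5110 + 665.9746i


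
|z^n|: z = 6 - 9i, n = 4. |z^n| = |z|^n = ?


|z| = sqrt(36+81) = sqrt(117) = 10.8167
|z^4| = |z|^4 = (sqrt(117))^4 = 117^2 = 13689

|z^4| = 13689


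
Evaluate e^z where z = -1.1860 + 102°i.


e^-1.1860 = 0.30544
cos(102°) = -0.2079
sin(102°) = 0.9781
Real = 0.30544*(-0.2079) = -0.0635
Imag = 0.30544*0.9781 = 0.2988

-0.0635 + 0.2988i


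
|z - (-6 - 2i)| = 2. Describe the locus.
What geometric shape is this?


|z - z0| = r is a circle with center z0 and radius r.
Center = (-6, -2), radius = 2

Circle with center (-6, -2) and radius 2


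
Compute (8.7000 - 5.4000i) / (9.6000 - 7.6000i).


Conjugate of z2 = 9.6000 + 7.6000i
Numerator: (8.7000 - 5.4000i)(9.6000 + 7.6000i) = 124.5600 + 14.2800i
Denominator: 9.6^2 + (-7.6)^2 = 149.92
Result = (124.5600 + 14.2800i)/149.92

0.8308 + 0.0953i


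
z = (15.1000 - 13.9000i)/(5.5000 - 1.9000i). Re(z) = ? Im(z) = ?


Multiply by conjugate: (15.1000 - 13.9000i)(5.5000 + 1.9000i) / (5.5^2 + (-1.9)^2)
Numerator real = 15.1*5.5 - (13.9)*(-1.9) = 109.46
Numerator imag = -13.9*5.5 - 15.1*(-1.9) = -47.76
Denominator = 33.86
Re(z) = 109.46/33.86 = 3.2327
Im(z) = -47.76/33.86 = -1.4105

Re(z) = 3.2327, Im(z) = -1.4105


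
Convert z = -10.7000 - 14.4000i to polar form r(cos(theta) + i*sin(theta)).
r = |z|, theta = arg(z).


r = sqrt(114.49+207.36) = sqrt(321.85) = 17.9402
theta = atan2(-14.4, -10.7) = -126.6144 degrees

r = 17.9402, theta = -126.6144 degrees


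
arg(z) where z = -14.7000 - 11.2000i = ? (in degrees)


Re = -14.7, Im = -11.2
arg = atan2(-11.2, -14.7) = -142.6961 degrees

arg(z) = -142.6961 degrees


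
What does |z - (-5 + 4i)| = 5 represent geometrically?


|z - z0| = r is a circle with center z0 and radius r.
Center = (-5, 4), radius = 5

Circle with center (-5, 4) and radius 5


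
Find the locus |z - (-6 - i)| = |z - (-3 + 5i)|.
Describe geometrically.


Equal distances means the locus is the perpendicular bisector of z1 and z2.
Midpoint = ((-6+(-3))/2, (-1+5)/2) = (-4.5000, 2.0000)

Perpendicular bisector through (-4.5000, 2.0000)


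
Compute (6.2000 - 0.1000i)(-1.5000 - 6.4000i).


Real = 6.2*(-1.5) - (-0.1)*(-6.4) = -9.3 - 0.64 = -9.94
Imag = 6.2*(-6.4) - (1.5)*(-0.1) = -39.68 + 0.15 = -39.53

-9.9400 - 39.5300i


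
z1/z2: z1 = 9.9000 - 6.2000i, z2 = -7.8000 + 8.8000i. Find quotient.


Conjugate of z2 = -7.8000 - 8.8000i
Numerator: (9.9000 - 6.2000i)(-7.8000 - 8.8000i) = -131.7800 - 38.7600i
Denominator: (-7.8)^2 + 8.8^2 = 138.28
Result = (-131.7800 - 38.7600i)/138.28

-0.9530 - 0.2803i


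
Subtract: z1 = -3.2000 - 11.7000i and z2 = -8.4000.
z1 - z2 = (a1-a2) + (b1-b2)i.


Real: -3.2 + 8.4 = 5.2
Imag: -11.7 - 0 = -11.7

5.2000 - 11.7000i


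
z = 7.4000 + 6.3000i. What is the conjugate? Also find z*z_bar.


z_bar = 7.4000 - 6.3000i
z*z_bar = 7.4^2 + 6.3^2 = 54.76 + 39.69 = 94.45

z_bar = 7.4000 - 6.3000i, z*z_bar = 94.45


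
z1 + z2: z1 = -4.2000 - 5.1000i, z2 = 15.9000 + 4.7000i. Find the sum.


Real: -4.2 + 15.9 = 11.7
Imag: -5.1 + 4.7 = -0.4

11.7000 - 0.4000i


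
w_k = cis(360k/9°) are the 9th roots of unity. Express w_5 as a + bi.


Angle = 360*5/9 = 200°
a = cos(200°) = -0.9397
b = sin(200°) = -0.3420

-0.9397 - 0.3420i


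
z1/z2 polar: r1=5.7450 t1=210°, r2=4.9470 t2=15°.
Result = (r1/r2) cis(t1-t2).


r = 5.7450 / 4.9470 = 1.1613
theta = 210° - 15° = 195° = 195° (mod 360)

1.1613 cis(195°)


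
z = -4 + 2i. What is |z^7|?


|z| = sqrt(16+4) = sqrt(20) = 4.4721
|z^7| = |z|^7 = (sqrt(20))^7 = 20^3 * sqrt(20) = 8000*sqrt(20)

|z^7| = 8000*sqrt(20) ≈ 35777.0876


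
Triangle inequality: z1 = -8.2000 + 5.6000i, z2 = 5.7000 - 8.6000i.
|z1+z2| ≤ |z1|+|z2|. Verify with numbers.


|z1| = sqrt((-8.2)^2 + 5.6^2) = sqrt(98.6) = 9.9298
|z2| = sqrt(5.7^2 + (-8.6)^2) = sqrt(106.45) = 10.3175
z1+z2 = -2.5000 - 3.0000i
|z1+z2| = sqrt(15.25) = 3.9051
|z1|+|z2| = 9.9298 + 10.3175 = 20.2473

|z1+z2| = 3.9051 ≤ |z1|+|z2| = 20.2473 (verified)


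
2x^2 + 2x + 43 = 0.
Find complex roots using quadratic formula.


disc = 2^2 - 4*2*43 = 4 - 344 = -340
sqrt(|disc|) = sqrt(340) = 18.4391
Real part = -2/(2*2) = -0.5000
Imag part = 18.4391/(2*2) = 4.6098

-0.5000 ± 4.6098i


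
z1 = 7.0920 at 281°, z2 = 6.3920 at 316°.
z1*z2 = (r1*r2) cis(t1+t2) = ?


r = 7.0920 * 6.3920 = 45.3321
theta = 281° + 316° = 597° = 237° (mod 360)

45.3321 cis(237°)


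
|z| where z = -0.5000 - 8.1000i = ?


|z| = sqrt((-0.5)^2 + (-8.1)^2) = sqrt(0.25 + 65.61) = sqrt(65.86) = 8.1154

|z| = 8.1154


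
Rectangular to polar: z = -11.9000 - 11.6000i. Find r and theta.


r = sqrt(141.61+134.56) = sqrt(276.17) = 16.6184
theta = atan2(-11.6, -11.9) = -135.7314 degrees

r = 16.6184, theta = -135.7314 degrees


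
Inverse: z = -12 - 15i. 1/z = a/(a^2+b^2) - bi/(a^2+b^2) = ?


|z|^2 = 144+225 = 369
1/z = (-12 + 15i)/369

1/z = -0.0325 + 0.0407i


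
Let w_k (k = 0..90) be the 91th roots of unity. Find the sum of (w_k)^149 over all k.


The roots are w_k = w^k with w = e^(2*pi*i/91), and (w^k)^149 = (w^149)^k.
So S = 1 + u + u^2 + ... + u^(90) with u = w^149.
149 = 1*91 + 58, so 149 is not a multiple of 91: u = (w^91)^1 * w^58 = w^58 ≠ 1 (w is a primitive 91th root), while u^91 = (w^91)^149 = 1.
Geometric series: S = (1 - u^91)/(1 - u) = (1 - 1)/(1 - u) = 0

S = 0


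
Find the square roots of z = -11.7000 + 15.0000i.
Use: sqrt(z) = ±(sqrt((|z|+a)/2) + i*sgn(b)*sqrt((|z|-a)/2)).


|z| = sqrt(136.89+225) = 19.0234
sqrt((|z|+a)/2) = sqrt((19.0234+(-11.7))/2) = sqrt(3.6617) = 1.9136
sqrt((|z|-a)/2) = sqrt((19.0234-(-11.7))/2) = sqrt(15.3617) = 3.9194

±(1.9136 + 3.9194i) i.e. 1.9136 + 3.9194i and -1.9136 - 3.9194i


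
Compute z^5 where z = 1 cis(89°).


r^5 = 1^5 = 1
n*theta = 5*89° = 445° = 85° (mod 360)
a = 1*cos(85°) = 0.0872
b = 1*sin(85°) = 0.9962

1 cis(85°) = 0.0872 + 0.9962i


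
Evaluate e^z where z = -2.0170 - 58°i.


e^-2.0170 = 0.13305
cos(-58°) = 0.5299
sin(-58°) = -0.848
Real = 0.13305*0.5299 = 0.0705
Imag = 0.13305*(-0.848) = -0.1128

0.0705 - 0.1128i


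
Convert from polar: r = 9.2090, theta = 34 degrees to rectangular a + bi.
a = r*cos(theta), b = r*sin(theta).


a = 9.2090*cos(34°) = 9.2090*0.82904 = 7.6346
b = 9.2090*sin(34°) = 9.2090*0.55919 = 5.1496

7.6346 + 5.1496i


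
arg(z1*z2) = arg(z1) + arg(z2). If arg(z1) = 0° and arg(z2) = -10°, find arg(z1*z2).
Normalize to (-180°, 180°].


arg(z1*z2) = 0° - 10° = -10°
Normalized to (-180°, 180°]: -10°

-10°


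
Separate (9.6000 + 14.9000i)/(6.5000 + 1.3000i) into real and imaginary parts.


Multiply by conjugate: (9.6000 + 14.9000i)(6.5000 - 1.3000i) / (6.5^2 + 1.3^2)
Numerator real = 9.6*6.5 + 14.9*1.3 = 81.77
Numerator imag = 14.9*6.5 - 9.6*1.3 = 84.37
Denominator = 43.94
Re(z) = 81.77/43.94 = 1.8609
Im(z) = 84.37/43.94 = 1.9201

Re(z) = 1.8609, Im(z) = 1.9201


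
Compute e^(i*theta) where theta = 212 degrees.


cos(212°) = -0.8480
sin(212°) = -0.5299

e^(i*212°) = -0.8480 - 0.5299i


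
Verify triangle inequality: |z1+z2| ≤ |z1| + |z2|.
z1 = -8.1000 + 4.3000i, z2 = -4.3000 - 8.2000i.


|z1| = sqrt((-8.1)^2 + 4.3^2) = sqrt(84.1) = 9.1706
|z2| = sqrt((-4.3)^2 + (-8.2)^2) = sqrt(85.73) = 9.2590
z1+z2 = -12.4000 - 3.9000i
|z1+z2| = sqrt(168.97) = 12.9988
|z1|+|z2| = 9.1706 + 9.2590 = 18.4296

|z1+z2| = 12.9988 ≤ |z1|+|z2| = 18.4296 (verified)


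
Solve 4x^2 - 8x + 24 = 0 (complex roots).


disc = (-8)^2 - 4*4*24 = 64 - 384 = -320
sqrt(|disc|) = sqrt(320) = 17.8885
Real part = 8/(2*4) = 1.0000
Imag part = 17.8885/(2*4) = 2.2361

1.0000 ± 2.2361i


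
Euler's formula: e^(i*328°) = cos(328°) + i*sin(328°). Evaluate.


cos(328°) = 0.8480
sin(328°) = -0.5299

e^(i*328°) = 0.8480 - 0.5299i


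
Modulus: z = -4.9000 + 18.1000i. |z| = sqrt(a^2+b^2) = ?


|z| = sqrt((-4.9)^2 + 18.1^2) = sqrt(24.01 + 327.61) = sqrt(351.62) = 18.7515

|z| = 18.7515


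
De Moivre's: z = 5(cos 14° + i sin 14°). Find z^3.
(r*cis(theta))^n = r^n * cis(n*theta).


r^3 = 5^3 = 125
n*theta = 3*14° = 42° = 42° (mod 360)
a = 125*cos(42°) = 92.8931
b = 125*sin(42°) = 83.6413

125 cis(42°) = 92.8931 + 83.6413i


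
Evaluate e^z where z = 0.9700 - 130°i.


e^0.9700 = 2.63794
cos(-130°) = -0.64279
sin(-130°) = -0.76604
Real = 2.63794*(-0.64279) = -1.6956
Imag = 2.63794*(-0.76604) = -2.0208

-1.6956 - 2.0208i


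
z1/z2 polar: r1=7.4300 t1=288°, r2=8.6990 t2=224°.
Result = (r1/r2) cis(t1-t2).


r = 7.4300 / 8.6990 = 0.8541
theta = 288° - 224° = 64° = 64° (mod 360)

0.8541 cis(64°)


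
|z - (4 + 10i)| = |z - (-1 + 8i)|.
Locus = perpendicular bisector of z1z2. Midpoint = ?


Equal distances means the locus is the perpendicular bisector of z1 and z2.
Midpoint = ((4+(-1))/2, (10+8)/2) = (1.5000, 9.0000)

Perpendicular bisector through (1.5000, 9.0000)


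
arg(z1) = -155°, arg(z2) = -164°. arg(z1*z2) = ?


arg(z1*z2) = -155° - 164° = -319°
Normalized to (-180°, 180°]: 41°

41°


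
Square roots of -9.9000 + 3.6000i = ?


|z| = sqrt(98.01+12.96) = 10.5342
sqrt((|z|+a)/2) = sqrt((10.5342+(-9.9))/2) = sqrt(0.3171) = 0.5631
sqrt((|z|-a)/2) = sqrt((10.5342-(-9.9))/2) = sqrt(10.2171) = 3.1964

±(0.5631 + 3.1964i) i.e. 0.5631 + 3.1964i and -0.5631 - 3.1964i


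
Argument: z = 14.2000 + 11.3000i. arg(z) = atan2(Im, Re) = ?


Re = 14.2, Im = 11.3
arg = atan2(11.3, 14.2) = 38.5119 degrees

arg(z) = 38.5119 degrees


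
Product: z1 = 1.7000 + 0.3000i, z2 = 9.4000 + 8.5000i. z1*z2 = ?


Real = 1.7*9.4 - 0.3*8.5 = 15.98 - 2.55 = 13.43
Imag = 1.7*8.5 + 9.4*0.3 = 14.45 + 2.82 = 17.27

13.4300 + 17.2700i


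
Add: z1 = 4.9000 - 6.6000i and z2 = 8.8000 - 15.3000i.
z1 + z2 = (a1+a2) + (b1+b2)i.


Real: 4.9 + 8.8 = 13.7
Imag: -6.6 - 15.3 = -21.9

13.7000 - 21.9000i


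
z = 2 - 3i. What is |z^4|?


|z| = sqrt(4+9) = sqrt(13) = 3.6056
|z^4| = |z|^4 = (sqrt(13))^4 = 13^2 = 169

|z^4| = 169


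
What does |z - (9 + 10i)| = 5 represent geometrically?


|z - z0| = r is a circle with center z0 and radius r.
Center = (9, 10), radius = 5

Circle with center (9, 10) and radius 5


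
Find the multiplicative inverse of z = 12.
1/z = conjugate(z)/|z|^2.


|z|^2 = 144+0 = 144
1/z = (12 - 0i)/144

1/z = 0.0833 + 0i


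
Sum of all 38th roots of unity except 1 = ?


With w = e^(2*pi*i/38), all 38 of the 38th roots of unity w^0 = 1, w, ..., w^(37) sum to 0: 1 + w + ... + w^(37) = (1 - w^38)/(1 - w) = 0 since w^38 = 1, w ≠ 1.
Removing the root 1: w + w^2 + ... + w^(37) = 0 - 1 = -1

Sum = -1


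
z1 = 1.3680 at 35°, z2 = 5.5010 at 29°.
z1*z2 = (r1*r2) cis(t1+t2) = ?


r = 1.3680 * 5.5010 = 7.5254
theta = 35° + 29° = 64° = 64° (mod 360)

7.5254 cis(64°)


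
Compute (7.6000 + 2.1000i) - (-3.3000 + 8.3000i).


Real: 7.6 + 3.3 = 10.9
Imag: 2.1 - 8.3 = -6.2

10.9000 - 6.2000i


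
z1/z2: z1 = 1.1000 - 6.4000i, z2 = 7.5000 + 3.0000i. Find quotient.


Conjugate of z2 = 7.5000 - 3.0000i
Numerator: (1.1000 - 6.4000i)(7.5000 - 3.0000i) = -10.9500 - 51.3000i
Denominator: 7.5^2 + 3^2 = 65.25
Result = (-10.9500 - 51.3000i)/65.25

-0.1678 - 0.7862i


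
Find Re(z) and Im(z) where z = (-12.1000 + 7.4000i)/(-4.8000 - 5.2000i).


Multiply by conjugate: (-12.1000 + 7.4000i)(-4.8000 + 5.2000i) / ((-4.8)^2 + (-5.2)^2)
Numerator real = -12.1*(-4.8) + 7.4*(-5.2) = 19.6
Numerator imag = 7.4*(-4.8) - (-12.1)*(-5.2) = -98.44
Denominator = 50.08
Re(z) = 19.6/50.08 = 0.3914
Im(z) = -98.44/50.08 = -1.9657

Re(z) = 0.3914, Im(z) = -1.9657


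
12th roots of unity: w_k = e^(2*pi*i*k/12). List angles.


The 12th roots of unity are cis(360k/12°) for k=0..11
Angle step = 360/12 = 30°
Primitive root: cis(30°)
Primitive root = 0.8660 + 0.5000i

12 roots at angles: 0°, 30°, 60°, 90°, 120°, 150°, 180°, 210°, 240°, 270°, 300°, 330°


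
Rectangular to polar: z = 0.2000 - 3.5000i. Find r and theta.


r = sqrt(0.04+12.25) = sqrt(12.29) = 3.5057
theta = atan2(-3.5, 0.2) = -86.7295 degrees

r = 3.5057, theta = -86.7295 degrees


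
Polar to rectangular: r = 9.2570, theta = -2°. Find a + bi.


a = 9.2570*cos(-2°) = 9.2570*0.9994 = 9.2514
b = 9.2570*sin(-2°) = 9.2570*(-0.0349) = -0.3231

9.2514 - 0.3231i


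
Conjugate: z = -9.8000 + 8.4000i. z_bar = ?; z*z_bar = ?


z_bar = -9.8000 - 8.4000i
z*z_bar = (-9.8)^2 + 8.4^2 = 96.04 + 70.56 = 166.6

z_bar = -9.8000 - 8.4000i, z*z_bar = 166.6


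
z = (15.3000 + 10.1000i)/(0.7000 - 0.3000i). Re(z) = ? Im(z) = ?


Multiply by conjugate: (15.3000 + 10.1000i)(0.7000 + 0.3000i) / (0.7^2 + (-0.3)^2)
Numerator real = 15.3*0.7 + 10.1*(-0.3) = 7.68
Numerator imag = 10.1*0.7 - 15.3*(-0.3) = 11.66
Denominator = 0.58
Re(z) = 7.68/0.58 = 13.2414
Im(z) = 11.66/0.58 = 20.1034

Re(z) = 13.2414, Im(z) = 20.1034


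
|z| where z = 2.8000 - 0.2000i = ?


|z| = sqrt(2.8^2 + (-0.2)^2) = sqrt(7.84 + 0.04) = sqrt(7.88) = 2.8071

|z| = 2.8071


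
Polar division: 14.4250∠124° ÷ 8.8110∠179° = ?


r = 14.4250 / 8.8110 = 1.6372
theta = 124° - 179° = -55° = 305° (mod 360)

1.6372 cis(305°)


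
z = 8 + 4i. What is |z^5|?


|z| = sqrt(64+16) = sqrt(80) = 8.9443
|z^5| = |z|^5 = (sqrt(80))^5 = 80^2 * sqrt(80) = 6400*sqrt(80)

|z^5| = 6400*sqrt(80) ≈ 57243.3402


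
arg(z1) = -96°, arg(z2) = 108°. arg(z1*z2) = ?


arg(z1*z2) = -96° + 108° = 12°
Normalized to (-180°, 180°]: 12°

12°


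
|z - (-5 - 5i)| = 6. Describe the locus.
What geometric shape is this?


|z - z0| = r is a circle with center z0 and radius r.
Center = (-5, -5), radius = 6

Circle with center (-5, -5) and radius 6


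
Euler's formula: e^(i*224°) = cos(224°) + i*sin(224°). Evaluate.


cos(224°) = -0.7193
sin(224°) = -0.6947

e^(i*224°) = -0.7193 - 0.6947i


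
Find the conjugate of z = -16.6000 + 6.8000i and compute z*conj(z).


z_bar = -16.6000 - 6.8000i
z*z_bar = (-16.6)^2 + 6.8^2 = 275.56 + 46.24 = 321.8

z_bar = -16.6000 - 6.8000i, z*z_bar = 321.8


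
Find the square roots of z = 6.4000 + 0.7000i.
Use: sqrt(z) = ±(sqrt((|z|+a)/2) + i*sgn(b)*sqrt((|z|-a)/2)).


|z| = sqrt(40.96+0.49) = 6.4382
sqrt((|z|+a)/2) = sqrt((6.4382+6.4)/2) = sqrt(6.4191) = 2.5336
sqrt((|z|-a)/2) = sqrt((6.4382-6.4)/2) = sqrt(0.0191) = 0.1381

±(2.5336 + 0.1381i) i.e. 2.5336 + 0.1381i and -2.5336 - 0.1381i


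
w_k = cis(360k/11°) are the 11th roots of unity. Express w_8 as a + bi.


Angle = 360*8/11 = 261.8182°
a = cos(261.8182°) = -0.1423
b = sin(261.8182°) = -0.9898

-0.1423 - 0.9898i


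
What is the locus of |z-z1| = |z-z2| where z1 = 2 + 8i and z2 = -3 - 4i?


Equal distances means the locus is the perpendicular bisector of z1 and z2.
Midpoint = ((2+(-3))/2, (8+(-4))/2) = (-0.5000, 2.0000)

Perpendicular bisector through (-0.5000, 2.0000)


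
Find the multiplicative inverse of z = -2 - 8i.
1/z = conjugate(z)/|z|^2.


|z|^2 = 4+64 = 68
1/z = (-2 + 8i)/68

1/z = -0.0294 + 0.1176i


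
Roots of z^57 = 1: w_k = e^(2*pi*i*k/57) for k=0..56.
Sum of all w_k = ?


The sum of all 57th roots of unity is 0.
Geometric series: (1 - w^57)/(1 - w) = (1-1)/(1-w) = 0 since w^57 = 1, w ≠ 1.
Alternatively: coefficient of z^56 in z^57 - 1 is 0.

0


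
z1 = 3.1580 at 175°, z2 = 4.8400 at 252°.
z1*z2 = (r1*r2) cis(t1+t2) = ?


r = 3.1580 * 4.8400 = 15.2847
theta = 175° + 252° = 427° = 67° (mod 360)

15.2847 cis(67°)


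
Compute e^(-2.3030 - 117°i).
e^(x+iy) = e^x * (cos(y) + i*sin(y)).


e^-2.3030 = 0.1000
cos(-117°) = -0.454
sin(-117°) = -0.891
Real = 0.1000*(-0.454) = -0.0454
Imag = 0.1000*(-0.891) = -0.0891

-0.0454 - 0.0891i


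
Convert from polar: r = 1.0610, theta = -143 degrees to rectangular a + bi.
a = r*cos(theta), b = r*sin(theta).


a = 1.0610*cos(-143°) = 1.0610*(-0.79864) = -0.8474
b = 1.0610*sin(-143°) = 1.0610*(-0.6018) = -0.6385

-0.8474 - 0.6385i


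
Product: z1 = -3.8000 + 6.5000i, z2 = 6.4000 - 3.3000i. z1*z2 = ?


Real = -3.8*6.4 - 6.5*(-3.3) = -24.32 - (-21.45) = -2.87
Imag = -3.8*(-3.3) + 6.4*6.5 = 12.54 + 41.6 = 54.14

-2.8700 + 54.1400i


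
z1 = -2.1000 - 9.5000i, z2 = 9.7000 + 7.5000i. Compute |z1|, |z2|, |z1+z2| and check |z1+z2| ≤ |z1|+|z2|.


|z1| = sqrt((-2.1)^2 + (-9.5)^2) = sqrt(94.66) = 9.7293
|z2| = sqrt(9.7^2 + 7.5^2) = sqrt(150.34) = 12.2613
z1+z2 = 7.6000 - 2.0000i
|z1+z2| = sqrt(61.76) = 7.8588
|z1|+|z2| = 9.7293 + 12.2613 = 21.9906

|z1+z2| = 7.8588 ≤ |z1|+|z2| = 21.9906 (verified)


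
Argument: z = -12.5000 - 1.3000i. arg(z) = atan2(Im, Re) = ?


Re = -12.5, Im = -1.3
arg = atan2(-1.3, -12.5) = -174.0626 degrees

arg(z) = -174.0626 degrees


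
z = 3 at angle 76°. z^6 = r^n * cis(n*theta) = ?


r^6 = 3^6 = 729
n*theta = 6*76° = 456° = 96° (mod 360)
a = 729*cos(96°) = -76.2012
b = 729*sin(96°) = 725.0065

729 cis(96°) = -76.2012 + 725.0065i


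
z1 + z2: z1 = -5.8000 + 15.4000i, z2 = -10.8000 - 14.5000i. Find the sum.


Real: -5.8 - 10.8 = -16.6
Imag: 15.4 - 14.5 = 0.9

-16.6000 + 0.9000i


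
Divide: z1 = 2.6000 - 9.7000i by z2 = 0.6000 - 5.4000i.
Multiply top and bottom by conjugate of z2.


Conjugate of z2 = 0.6000 + 5.4000i
Numerator: (2.6000 - 9.7000i)(0.6000 + 5.4000i) = 53.9400 + 8.2200i
Denominator: 0.6^2 + (-5.4)^2 = 29.52
Result = (53.9400 + 8.2200i)/29.52

1.8272 + 0.2785i


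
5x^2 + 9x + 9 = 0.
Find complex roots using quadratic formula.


disc = 9^2 - 4*5*9 = 81 - 180 = -99
sqrt(|disc|) = sqrt(99) = 9.9499
Real part = -9/(2*5) = -0.9000
Imag part = 9.9499/(2*5) = 0.9950

-0.9000 ± 0.9950i


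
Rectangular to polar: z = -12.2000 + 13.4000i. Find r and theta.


r = sqrt(148.84+179.56) = sqrt(328.4) = 18.1218
theta = atan2(13.4, -12.2) = 132.3162 degrees

r = 18.1218, theta = 132.3162 degrees


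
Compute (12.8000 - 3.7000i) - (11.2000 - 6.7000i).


Real: 12.8 - 11.2 = 1.6
Imag: -3.7 + 6.7 = 3

1.6000 + 3.0000i


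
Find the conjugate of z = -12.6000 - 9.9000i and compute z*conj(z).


z_bar = -12.6000 + 9.9000i
z*z_bar = (-12.6)^2 + (-9.9)^2 = 158.76 + 98.01 = 256.77

z_bar = -12.6000 + 9.9000i, z*z_bar = 256.77


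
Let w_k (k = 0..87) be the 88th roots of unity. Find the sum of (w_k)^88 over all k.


The roots are w_k = w^k with w = e^(2*pi*i/88), and (w^k)^88 = (w^88)^k.
So S = 1 + u + u^2 + ... + u^(87) with u = w^88.
88 = 1*88 + 0, so 88 is a multiple of 88 and u = (w^88)^1 = 1.
Every one of the 88 terms equals 1: S = 88

S = 88


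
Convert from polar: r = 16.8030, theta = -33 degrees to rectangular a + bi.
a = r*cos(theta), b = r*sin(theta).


a = 16.8030*cos(-33°) = 16.8030*0.83867 = 14.0922
b = 16.8030*sin(-33°) = 16.8030*(-0.54464) = -9.1516

14.0922 - 9.1516i


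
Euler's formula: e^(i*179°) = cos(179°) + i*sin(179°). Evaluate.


cos(179°) = -0.9998
sin(179°) = 0.0175

e^(i*179°) = -0.9998 + 0.0175i


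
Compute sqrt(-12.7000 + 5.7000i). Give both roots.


|z| = sqrt(161.29+32.49) = 13.9205
sqrt((|z|+a)/2) = sqrt((13.9205+(-12.7))/2) = sqrt(0.6102) = 0.7812
sqrt((|z|-a)/2) = sqrt((13.9205-(-12.7))/2) = sqrt(13.3102) = 3.6483

±(0.7812 + 3.6483i) i.e. 0.7812 + 3.6483i and -0.7812 - 3.6483i


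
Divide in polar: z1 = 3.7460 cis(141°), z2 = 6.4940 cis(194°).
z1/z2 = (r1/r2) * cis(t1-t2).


r = 3.7460 / 6.4940 = 0.5768
theta = 141° - 194° = -53° = 307° (mod 360)

0.5768 cis(307°)


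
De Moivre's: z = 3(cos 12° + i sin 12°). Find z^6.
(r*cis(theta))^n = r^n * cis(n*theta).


r^6 = 3^6 = 729
n*theta = 6*12° = 72° = 72° (mod 360)
a = 729*cos(72°) = 225.2734
b = 729*sin(72°) = 693.3202

729 cis(72°) = 225.2734 + 693.3202i


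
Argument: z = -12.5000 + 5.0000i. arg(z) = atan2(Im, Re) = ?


Re = -12.5, Im = 5
arg = atan2(5, -12.5) = 158.1986 degrees

arg(z) = 158.1986 degrees


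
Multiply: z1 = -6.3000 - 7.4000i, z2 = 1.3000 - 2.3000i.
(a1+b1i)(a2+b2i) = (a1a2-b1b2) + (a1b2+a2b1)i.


Real = -6.3*1.3 - (-7.4)*(-2.3) = -8.19 - 17.02 = -25.21
Imag = -6.3*(-2.3) + 1.3*(-7.4) = 14.49 - (9.62) = 4.87

-25.2100 + 4.8700i


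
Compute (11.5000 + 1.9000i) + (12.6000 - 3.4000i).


Real: 11.5 + 12.6 = 24.1
Imag: 1.9 - 3.4 = -1.5

24.1000 - 1.5000i


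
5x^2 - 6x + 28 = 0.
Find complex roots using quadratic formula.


disc = (-6)^2 - 4*5*28 = 36 - 560 = -524
sqrt(|disc|) = sqrt(524) = 22.8910
Real part = 6/(2*5) = 0.6000
Imag part = 22.8910/(2*5) = 2.2891

0.6000 ± 2.2891i


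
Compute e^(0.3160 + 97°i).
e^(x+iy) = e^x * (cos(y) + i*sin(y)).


e^0.3160 = 1.3716
cos(97°) = -0.1219
sin(97°) = 0.99255
Real = 1.3716*(-0.1219) = -0.1672
Imag = 1.3716*0.99255 = 1.3614

-0.1672 + 1.3614i


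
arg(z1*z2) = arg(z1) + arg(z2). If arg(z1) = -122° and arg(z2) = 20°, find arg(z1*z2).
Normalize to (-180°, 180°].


arg(z1*z2) = -122° + 20° = -102°
Normalized to (-180°, 180°]: -102°

-102°


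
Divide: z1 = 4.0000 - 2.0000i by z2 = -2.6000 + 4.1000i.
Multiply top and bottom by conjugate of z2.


Conjugate of z2 = -2.6000 - 4.1000i
Numerator: (4.0000 - 2.0000i)(-2.6000 - 4.1000i) = -18.6000 - 11.2000i
Denominator: (-2.6)^2 + 4.1^2 = 23.57
Result = (-18.6000 - 11.2000i)/23.57

-0.7891 - 0.4752i


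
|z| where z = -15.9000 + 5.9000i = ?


|z| = sqrt((-15.9)^2 + 5.9^2) = sqrt(252.81 + 34.81) = sqrt(287.62) = 16.9594

|z| = 16.9594


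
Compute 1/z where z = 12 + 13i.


|z|^2 = 144+169 = 313
1/z = (12 - 13i)/313

1/z = 0.0383 - 0.0415i


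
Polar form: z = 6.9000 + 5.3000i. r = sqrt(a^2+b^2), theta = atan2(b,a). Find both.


r = sqrt(47.61+28.09) = sqrt(75.7) = 8.7006
theta = atan2(5.3, 6.9) = 37.5284 degrees

r = 8.7006, theta = 37.5284 degrees


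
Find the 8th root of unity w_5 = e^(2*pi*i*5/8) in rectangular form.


Angle = 360*5/8 = 225°
a = cos(225°) = -0.7071
b = sin(225°) = -0.7071

-0.7071 - 0.7071i


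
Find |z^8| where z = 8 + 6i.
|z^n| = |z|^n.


|z| = sqrt(64+36) = sqrt(100) = 10
|z^8| = |z|^8 = 10^8 = 100000000

|z^8| = 100000000


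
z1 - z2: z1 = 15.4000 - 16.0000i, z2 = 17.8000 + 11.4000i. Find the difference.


Real: 15.4 - 17.8 = -2.4
Imag: -16 - 11.4 = -27.4

-2.4000 - 27.4000i


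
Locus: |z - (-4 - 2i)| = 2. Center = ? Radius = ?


|z - z0| = r is a circle with center z0 and radius r.
Center = (-4, -2), radius = 2

Circle with center (-4, -2) and radius 2


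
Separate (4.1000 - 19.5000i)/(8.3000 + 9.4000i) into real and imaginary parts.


Multiply by conjugate: (4.1000 - 19.5000i)(8.3000 - 9.4000i) / (8.3^2 + 9.4^2)
Numerator real = 4.1*8.3 - (19.5)*9.4 = -149.27
Numerator imag = -19.5*8.3 - 4.1*9.4 = -200.39
Denominator = 157.25
Re(z) = -149.27/157.25 = -0.9493
Im(z) = -200.39/157.25 = -1.2743

Re(z) = -0.9493, Im(z) = -1.2743


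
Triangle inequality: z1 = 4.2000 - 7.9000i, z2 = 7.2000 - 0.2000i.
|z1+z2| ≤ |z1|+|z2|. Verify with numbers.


|z1| = sqrt(4.2^2 + (-7.9)^2) = sqrt(80.05) = 8.9471
|z2| = sqrt(7.2^2 + (-0.2)^2) = sqrt(51.88) = 7.2028
z1+z2 = 11.4000 - 8.1000i
|z1+z2| = sqrt(195.57) = 13.9846
|z1|+|z2| = 8.9471 + 7.2028 = 16.1499

|z1+z2| = 13.9846 ≤ |z1|+|z2| = 16.1499 (verified)


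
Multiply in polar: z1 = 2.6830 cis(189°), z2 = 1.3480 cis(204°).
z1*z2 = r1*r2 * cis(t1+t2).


r = 2.6830 * 1.3480 = 3.6167
theta = 189° + 204° = 393° = 33° (mod 360)

3.6167 cis(33°)


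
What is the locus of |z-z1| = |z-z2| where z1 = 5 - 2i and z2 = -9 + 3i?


Equal distances means the locus is the perpendicular bisector of z1 and z2.
Midpoint = ((5+(-9))/2, (-2+3)/2) = (-2.0000, 0.5000)

Perpendicular bisector through (-2.0000, 0.5000)


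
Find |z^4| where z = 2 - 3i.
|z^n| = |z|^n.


|z| = sqrt(4+9) = sqrt(13) = 3.6056
|z^4| = |z|^4 = (sqrt(13))^4 = 13^2 = 169

|z^4| = 169


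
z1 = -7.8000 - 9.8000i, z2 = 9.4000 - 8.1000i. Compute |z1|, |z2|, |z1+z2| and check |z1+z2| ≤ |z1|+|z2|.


|z1| = sqrt((-7.8)^2 + (-9.8)^2) = sqrt(156.88) = 12.5252
|z2| = sqrt(9.4^2 + (-8.1)^2) = sqrt(153.97) = 12.4085
z1+z2 = 1.6000 - 17.9000i
|z1+z2| = sqrt(322.97) = 17.9714
|z1|+|z2| = 12.5252 + 12.4085 = 24.9337

|z1+z2| = 17.9714 ≤ |z1|+|z2| = 24.9337 (verified)


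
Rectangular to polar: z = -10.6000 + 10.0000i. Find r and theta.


r = sqrt(112.36+100) = sqrt(212.36) = 14.5726
theta = atan2(10, -10.6) = 136.6683 degrees

r = 14.5726, theta = 136.6683 degrees


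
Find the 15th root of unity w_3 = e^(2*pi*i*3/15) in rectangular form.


Angle = 360*3/15 = 72°
a = cos(72°) = 0.3090
b = sin(72°) = 0.9511

0.3090 + 0.9511i


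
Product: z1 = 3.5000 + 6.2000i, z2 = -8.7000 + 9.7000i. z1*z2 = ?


Real = 3.5*(-8.7) - 6.2*9.7 = -30.45 - 60.14 = -90.59
Imag = 3.5*9.7 - (8.7)*6.2 = 33.95 - (53.94) = -19.99

-90.5900 - 19.9900i


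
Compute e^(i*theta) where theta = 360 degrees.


cos(360°) = 1.0000
sin(360°) = 0

e^(i*360°) = 1.0000 + 0i


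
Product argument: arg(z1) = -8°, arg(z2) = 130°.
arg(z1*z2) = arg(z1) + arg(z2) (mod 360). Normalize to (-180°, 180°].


arg(z1*z2) = -8° + 130° = 122°
Normalized to (-180°, 180°]: 122°

122°


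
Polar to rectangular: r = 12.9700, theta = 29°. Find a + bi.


a = 12.9700*cos(29°) = 12.9700*0.87462 = 11.3438
b = 12.9700*sin(29°) = 12.9700*0.48481 = 6.2880

11.3438 + 6.2880i


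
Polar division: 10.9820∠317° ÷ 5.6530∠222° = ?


r = 10.9820 / 5.6530 = 1.9427
theta = 317° - 222° = 95° = 95° (mod 360)

1.9427 cis(95°)


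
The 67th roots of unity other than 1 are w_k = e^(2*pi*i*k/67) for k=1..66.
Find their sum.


With w = e^(2*pi*i/67), all 67 of the 67th roots of unity w^0 = 1, w, ..., w^(66) sum to 0: 1 + w + ... + w^(66) = (1 - w^67)/(1 - w) = 0 since w^67 = 1, w ≠ 1.
Removing the root 1: w + w^2 + ... + w^(66) = 0 - 1 = -1

Sum = -1


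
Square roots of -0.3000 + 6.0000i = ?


|z| = sqrt(0.09+36) = 6.0075
sqrt((|z|+a)/2) = sqrt((6.0075+(-0.3))/2) = sqrt(2.8537) = 1.6893
sqrt((|z|-a)/2) = sqrt((6.0075-(-0.3))/2) = sqrt(3.1537) = 1.7759

±(1.6893 + 1.7759i) i.e. 1.6893 + 1.7759i and -1.6893 - 1.7759i


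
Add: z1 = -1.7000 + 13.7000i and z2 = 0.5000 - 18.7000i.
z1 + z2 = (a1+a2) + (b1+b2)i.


Real: -1.7 + 0.5 = -1.2
Imag: 13.7 - 18.7 = -5

-1.2000 - 5.0000i


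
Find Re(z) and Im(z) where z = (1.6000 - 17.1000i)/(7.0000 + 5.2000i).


Multiply by conjugate: (1.6000 - 17.1000i)(7.0000 - 5.2000i) / (7^2 + 5.2^2)
Numerator real = 1.6*7 - (17.1)*5.2 = -77.72
Numerator imag = -17.1*7 - 1.6*5.2 = -128.02
Denominator = 76.04
Re(z) = -77.72/76.04 = -1.0221
Im(z) = -128.02/76.04 = -1.6836

Re(z) = -1.0221, Im(z) = -1.6836


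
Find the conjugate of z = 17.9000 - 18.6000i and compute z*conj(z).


z_bar = 17.9000 + 18.6000i
z*z_bar = 17.9^2 + (-18.6)^2 = 320.41 + 345.96 = 666.37

z_bar = 17.9000 + 18.6000i, z*z_bar = 666.37


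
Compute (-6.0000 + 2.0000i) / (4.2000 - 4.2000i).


Conjugate of z2 = 4.2000 + 4.2000i
Numerator: (-6.0000 + 2.0000i)(4.2000 + 4.2000i) = -33.6000 - 16.8000i
Denominator: 4.2^2 + (-4.2)^2 = 35.28
Result = (-33.6000 - 16.8000i)/35.28

-0.9524 - 0.4762i


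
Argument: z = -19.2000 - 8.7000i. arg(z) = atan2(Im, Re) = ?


Re = -19.2, Im = -8.7
arg = atan2(-8.7, -19.2) = -155.6235 degrees

arg(z) = -155.6235 degrees


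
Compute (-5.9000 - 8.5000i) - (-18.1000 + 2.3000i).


Real: -5.9 + 18.1 = 12.2
Imag: -8.5 - 2.3 = -10.8

12.2000 - 10.8000i


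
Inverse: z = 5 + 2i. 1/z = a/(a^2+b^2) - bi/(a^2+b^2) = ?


|z|^2 = 25+4 = 29
1/z = (5 - 2i)/29

1/z = 0.1724 - 0.0690i


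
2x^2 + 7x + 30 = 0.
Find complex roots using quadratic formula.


disc = 7^2 - 4*2*30 = 49 - 240 = -191
sqrt(|disc|) = sqrt(191) = 13.8203
Real part = -7/(2*2) = -1.7500
Imag part = 13.8203/(2*2) = 3.4551

-1.7500 ± 3.4551i


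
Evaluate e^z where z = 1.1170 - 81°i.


e^1.1170 = 3.0557
cos(-81°) = 0.15643
sin(-81°) = -0.9877
Real = 3.0557*0.15643 = 0.4780
Imag = 3.0557*(-0.9877) = -3.0181

0.4780 - 3.0181i


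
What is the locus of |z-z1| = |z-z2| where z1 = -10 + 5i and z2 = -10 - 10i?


Equal distances means the locus is the perpendicular bisector of z1 and z2.
Midpoint = ((-10+(-10))/2, (5+(-10))/2) = (-10.0000, -2.5000)

Perpendicular bisector through (-10.0000, -2.5000)


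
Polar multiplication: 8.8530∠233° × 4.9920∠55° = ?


r = 8.8530 * 4.9920 = 44.1942
theta = 233° + 55° = 288° = 288° (mod 360)

44.1942 cis(288°)


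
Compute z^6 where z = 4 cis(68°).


r^6 = 4^6 = 4096
n*theta = 6*68° = 408° = 48° (mod 360)
a = 4096*cos(48°) = 2740.7590
b = 4096*sin(48°) = 3043.9212

4096 cis(48°) = 2740.7590 + 3043.9212i


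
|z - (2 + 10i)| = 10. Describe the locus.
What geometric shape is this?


|z - z0| = r is a circle with center z0 and radius r.
Center = (2, 10), radius = 10

Circle with center (2, 10) and radius 10


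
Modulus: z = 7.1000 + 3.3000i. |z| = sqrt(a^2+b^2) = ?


|z| = sqrt(7.1^2 + 3.3^2) = sqrt(50.41 + 10.89) = sqrt(61.3) = 7.8294

|z| = 7.8294


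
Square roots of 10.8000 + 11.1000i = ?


|z| = sqrt(116.64+123.21) = 15.4871
sqrt((|z|+a)/2) = sqrt((15.4871+10.8)/2) = sqrt(13.1435) = 3.6254
sqrt((|z|-a)/2) = sqrt((15.4871-10.8)/2) = sqrt(2.3435) = 1.5309

±(3.6254 + 1.5309i) i.e. 3.6254 + 1.5309i and -3.6254 - 1.5309i


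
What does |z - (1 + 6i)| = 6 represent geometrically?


|z - z0| = r is a circle with center z0 and radius r.
Center = (1, 6), radius = 6

Circle with center (1, 6) and radius 6


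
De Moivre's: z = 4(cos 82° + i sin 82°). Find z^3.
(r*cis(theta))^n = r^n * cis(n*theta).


r^3 = 4^3 = 64
n*theta = 3*82° = 246° = 246° (mod 360)
a = 64*cos(246°) = -26.0311
b = 64*sin(246°) = -58.4669

64 cis(246°) = -26.0311 - 58.4669i


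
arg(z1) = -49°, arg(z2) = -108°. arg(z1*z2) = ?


arg(z1*z2) = -49° - 108° = -157°
Normalized to (-180°, 180°]: -157°

-157°


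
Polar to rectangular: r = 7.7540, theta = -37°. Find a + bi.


a = 7.7540*cos(-37°) = 7.7540*0.798636 = 6.1926
b = 7.7540*sin(-37°) = 7.7540*(-0.60182) = -4.6665

6.1926 - 4.6665i


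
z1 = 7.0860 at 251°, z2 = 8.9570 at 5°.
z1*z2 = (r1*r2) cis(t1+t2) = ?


r = 7.0860 * 8.9570 = 63.4693
theta = 251° + 5° = 256° = 256° (mod 360)

63.4693 cis(256°)


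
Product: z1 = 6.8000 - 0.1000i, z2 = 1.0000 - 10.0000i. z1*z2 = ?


Real = 6.8*1 - (-0.1)*(-10) = 6.8 - 1 = 5.8
Imag = 6.8*(-10) + 1*(-0.1) = -68 - (0.1) = -68.1

5.8000 - 68.1000i


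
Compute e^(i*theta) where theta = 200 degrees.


cos(200°) = -0.9397
sin(200°) = -0.3420

e^(i*200°) = -0.9397 - 0.3420i


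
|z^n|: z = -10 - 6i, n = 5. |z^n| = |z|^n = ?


|z| = sqrt(100+36) = sqrt(136) = 11.6619
|z^5| = |z|^5 = (sqrt(136))^5 = 136^2 * sqrt(136) = 18496*sqrt(136)

|z^5| = 18496*sqrt(136) ≈ 215698.5725


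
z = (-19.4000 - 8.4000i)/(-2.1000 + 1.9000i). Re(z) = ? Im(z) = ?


Multiply by conjugate: (-19.4000 - 8.4000i)(-2.1000 - 1.9000i) / ((-2.1)^2 + 1.9^2)
Numerator real = -19.4*(-2.1) - (8.4)*1.9 = 24.78
Numerator imag = -8.4*(-2.1) - (-19.4)*1.9 = 54.5
Denominator = 8.02
Re(z) = 24.78/8.02 = 3.0898
Im(z) = 54.5/8.02 = 6.7955

Re(z) = 3.0898, Im(z) = 6.7955


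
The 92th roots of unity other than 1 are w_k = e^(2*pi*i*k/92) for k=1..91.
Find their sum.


With w = e^(2*pi*i/92), all 92 of the 92th roots of unity w^0 = 1, w, ..., w^(91) sum to 0: 1 + w + ... + w^(91) = (1 - w^92)/(1 - w) = 0 since w^92 = 1, w ≠ 1.
Removing the root 1: w + w^2 + ... + w^(91) = 0 - 1 = -1

Sum = -1


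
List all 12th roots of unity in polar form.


The 12th roots of unity are cis(360k/12°) for k=0..11
Angle step = 360/12 = 30°
Primitive root: cis(30°)
Primitive root = 0.8660 + 0.5000i

12 roots at angles: 0°, 30°, 60°, 90°, 120°, 150°, 180°, 210°, 240°, 270°, 300°, 330°


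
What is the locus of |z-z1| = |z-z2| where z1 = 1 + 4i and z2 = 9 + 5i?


Equal distances means the locus is the perpendicular bisector of z1 and z2.
Midpoint = ((1+9)/2, (4+5)/2) = (5.0000, 4.5000)

Perpendicular bisector through (5.0000, 4.5000)


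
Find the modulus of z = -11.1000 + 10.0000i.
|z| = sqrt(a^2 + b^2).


|z| = sqrt((-11.1)^2 + 10^2) = sqrt(123.21 + 100) = sqrt(223.21) = 14.9402

|z| = 14.9402


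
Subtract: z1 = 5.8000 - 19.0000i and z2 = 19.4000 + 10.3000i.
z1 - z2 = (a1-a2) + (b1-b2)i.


Real: 5.8 - 19.4 = -13.6
Imag: -19 - 10.3 = -29.3

-13.6000 - 29.3000i


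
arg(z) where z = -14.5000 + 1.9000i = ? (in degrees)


Re = -14.5, Im = 1.9
arg = atan2(1.9, -14.5) = 172.5348 degrees

arg(z) = 172.5348 degrees


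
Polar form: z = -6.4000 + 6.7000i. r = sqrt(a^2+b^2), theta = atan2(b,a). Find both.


r = sqrt(40.96+44.89) = sqrt(85.85) = 9.2655
theta = atan2(6.7, -6.4) = 133.6881 degrees

r = 9.2655, theta = 133.6881 degrees


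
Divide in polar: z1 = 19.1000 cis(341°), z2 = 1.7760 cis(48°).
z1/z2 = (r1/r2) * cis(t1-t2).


r = 19.1000 / 1.7760 = 10.7545
theta = 341° - 48° = 293° = 293° (mod 360)

10.7545 cis(293°)


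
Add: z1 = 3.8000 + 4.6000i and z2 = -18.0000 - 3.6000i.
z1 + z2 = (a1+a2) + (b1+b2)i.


Real: 3.8 - 18 = -14.2
Imag: 4.6 - 3.6 = 1

-14.2000 + 1.0000i


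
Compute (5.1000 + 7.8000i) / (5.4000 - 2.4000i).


Conjugate of z2 = 5.4000 + 2.4000i
Numerator: (5.1000 + 7.8000i)(5.4000 + 2.4000i) = 8.8200 + 54.3600i
Denominator: 5.4^2 + (-2.4)^2 = 34.92
Result = (8.8200 + 54.3600i)/34.92

0.2526 + 1.5567i


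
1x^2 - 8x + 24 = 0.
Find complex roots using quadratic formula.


disc = (-8)^2 - 4*1*24 = 64 - 96 = -32
sqrt(|disc|) = sqrt(32) = 5.6569
Real part = 8/(2*1) = 4.0000
Imag part = 5.6569/(2*1) = 2.8284

4.0000 ± 2.8284i


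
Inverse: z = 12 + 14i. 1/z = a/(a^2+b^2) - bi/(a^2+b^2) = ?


|z|^2 = 144+196 = 340
1/z = (12 - 14i)/340

1/z = 0.0353 - 0.0412i


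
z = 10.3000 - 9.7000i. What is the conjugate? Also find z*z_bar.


z_bar = 10.3000 + 9.7000i
z*z_bar = 10.3^2 + (-9.7)^2 = 106.09 + 94.09 = 200.18

z_bar = 10.3000 + 9.7000i, z*z_bar = 200.18


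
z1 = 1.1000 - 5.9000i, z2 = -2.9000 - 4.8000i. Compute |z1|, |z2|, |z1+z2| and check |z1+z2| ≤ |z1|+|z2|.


|z1| = sqrt(1.1^2 + (-5.9)^2) = sqrt(36.02) = 6.0017
|z2| = sqrt((-2.9)^2 + (-4.8)^2) = sqrt(31.45) = 5.6080
z1+z2 = -1.8000 - 10.7000i
|z1+z2| = sqrt(117.73) = 10.8503
|z1|+|z2| = 6.0017 + 5.6080 = 11.6097

|z1+z2| = 10.8503 ≤ |z1|+|z2| = 11.6097 (verified)


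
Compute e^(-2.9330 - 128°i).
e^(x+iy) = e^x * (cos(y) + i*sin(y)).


e^-2.9330 = 0.05324
cos(-128°) = -0.6157
sin(-128°) = -0.788
Real = 0.05324*(-0.6157) = -0.0328
Imag = 0.05324*(-0.788) = -0.0420

-0.0328 - 0.0420i


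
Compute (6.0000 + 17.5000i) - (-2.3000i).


Real: 6 - 0 = 6
Imag: 17.5 + 2.3 = 19.8

6.0000 + 19.8000i


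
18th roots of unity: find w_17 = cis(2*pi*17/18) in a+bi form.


Angle = 360*17/18 = 340°
a = cos(340°) = 0.9397
b = sin(340°) = -0.3420

0.9397 - 0.3420i


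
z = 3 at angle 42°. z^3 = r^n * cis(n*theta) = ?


r^3 = 3^3 = 27
n*theta = 3*42° = 126° = 126° (mod 360)
a = 27*cos(126°) = -15.8702
b = 27*sin(126°) = 21.8435

27 cis(126°) = -15.8702 + 21.8435i


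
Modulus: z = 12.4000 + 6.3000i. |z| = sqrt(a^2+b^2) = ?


|z| = sqrt(12.4^2 + 6.3^2) = sqrt(153.76 + 39.69) = sqrt(193.45) = 13.9086

|z| = 13.9086


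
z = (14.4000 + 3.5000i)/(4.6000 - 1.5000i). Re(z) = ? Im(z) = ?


Multiply by conjugate: (14.4000 + 3.5000i)(4.6000 + 1.5000i) / (4.6^2 + (-1.5)^2)
Numerator real = 14.4*4.6 + 3.5*(-1.5) = 60.99
Numerator imag = 3.5*4.6 - 14.4*(-1.5) = 37.7
Denominator = 23.41
Re(z) = 60.99/23.41 = 2.6053
Im(z) = 37.7/23.41 = 1.6104

Re(z) = 2.6053, Im(z) = 1.6104


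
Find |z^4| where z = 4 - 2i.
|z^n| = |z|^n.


|z| = sqrt(16+4) = sqrt(20) = 4.4721
|z^4| = |z|^4 = (sqrt(20))^4 = 20^2 = 400

|z^4| = 400


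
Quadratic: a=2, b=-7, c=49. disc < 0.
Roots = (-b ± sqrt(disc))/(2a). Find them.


disc = (-7)^2 - 4*2*49 = 49 - 392 = -343
sqrt(|disc|) = sqrt(343) = 18.5203
Real part = 7/(2*2) = 1.7500
Imag part = 18.5203/(2*2) = 4.6301

1.7500 ± 4.6301i


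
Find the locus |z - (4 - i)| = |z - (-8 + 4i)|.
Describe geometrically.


Equal distances means the locus is the perpendicular bisector of z1 and z2.
Midpoint = ((4+(-8))/2, (-1+4)/2) = (-2.0000, 1.5000)

Perpendicular bisector through (-2.0000, 1.5000)


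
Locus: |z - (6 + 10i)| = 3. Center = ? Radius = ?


|z - z0| = r is a circle with center z0 and radius r.
Center = (6, 10), radius = 3

Circle with center (6, 10) and radius 3


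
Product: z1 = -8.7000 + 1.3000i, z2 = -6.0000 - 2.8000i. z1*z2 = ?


Real = -8.7*(-6) - 1.3*(-2.8) = 52.2 - (-3.64) = 55.84
Imag = -8.7*(-2.8) - (6)*1.3 = 24.36 - (7.8) = 16.56

55.8400 + 16.5600i


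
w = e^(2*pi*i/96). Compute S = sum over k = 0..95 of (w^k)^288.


The roots are w_k = w^k with w = e^(2*pi*i/96), and (w^k)^288 = (w^288)^k.
So S = 1 + u + u^2 + ... + u^(95) with u = w^288.
288 = 3*96 + 0, so 288 is a multiple of 96 and u = (w^96)^3 = 1.
Every one of the 96 terms equals 1: S = 96

S = 96


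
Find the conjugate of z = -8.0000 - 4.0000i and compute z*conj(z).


z_bar = -8.0000 + 4.0000i
z*z_bar = (-8)^2 + (-4)^2 = 64 + 16 = 80

z_bar = -8.0000 + 4.0000i, z*z_bar = 80


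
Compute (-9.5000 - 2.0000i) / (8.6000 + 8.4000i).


Conjugate of z2 = 8.6000 - 8.4000i
Numerator: (-9.5000 - 2.0000i)(8.6000 - 8.4000i) = -98.5000 + 62.6000i
Denominator: 8.6^2 + 8.4^2 = 144.52
Result = (-98.5000 + 62.6000i)/144.52

-0.6816 + 0.4332i


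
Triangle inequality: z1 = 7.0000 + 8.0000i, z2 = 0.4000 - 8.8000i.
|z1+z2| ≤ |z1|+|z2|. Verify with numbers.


|z1| = sqrt(7^2 + 8^2) = sqrt(113) = 10.6301
|z2| = sqrt(0.4^2 + (-8.8)^2) = sqrt(77.6) = 8.8091
z1+z2 = 7.4000 - 0.8000i
|z1+z2| = sqrt(55.4) = 7.4431
|z1|+|z2| = 10.6301 + 8.8091 = 19.4392

|z1+z2| = 7.4431 ≤ |z1|+|z2| = 19.4392 (verified)


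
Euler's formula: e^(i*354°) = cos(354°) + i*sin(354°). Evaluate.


cos(354°) = 0.9945
sin(354°) = -0.1045

e^(i*354°) = 0.9945 - 0.1045i


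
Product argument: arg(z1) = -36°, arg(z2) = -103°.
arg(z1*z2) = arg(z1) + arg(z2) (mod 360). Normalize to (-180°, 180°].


arg(z1*z2) = -36° - 103° = -139°
Normalized to (-180°, 180°]: -139°

-139°
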